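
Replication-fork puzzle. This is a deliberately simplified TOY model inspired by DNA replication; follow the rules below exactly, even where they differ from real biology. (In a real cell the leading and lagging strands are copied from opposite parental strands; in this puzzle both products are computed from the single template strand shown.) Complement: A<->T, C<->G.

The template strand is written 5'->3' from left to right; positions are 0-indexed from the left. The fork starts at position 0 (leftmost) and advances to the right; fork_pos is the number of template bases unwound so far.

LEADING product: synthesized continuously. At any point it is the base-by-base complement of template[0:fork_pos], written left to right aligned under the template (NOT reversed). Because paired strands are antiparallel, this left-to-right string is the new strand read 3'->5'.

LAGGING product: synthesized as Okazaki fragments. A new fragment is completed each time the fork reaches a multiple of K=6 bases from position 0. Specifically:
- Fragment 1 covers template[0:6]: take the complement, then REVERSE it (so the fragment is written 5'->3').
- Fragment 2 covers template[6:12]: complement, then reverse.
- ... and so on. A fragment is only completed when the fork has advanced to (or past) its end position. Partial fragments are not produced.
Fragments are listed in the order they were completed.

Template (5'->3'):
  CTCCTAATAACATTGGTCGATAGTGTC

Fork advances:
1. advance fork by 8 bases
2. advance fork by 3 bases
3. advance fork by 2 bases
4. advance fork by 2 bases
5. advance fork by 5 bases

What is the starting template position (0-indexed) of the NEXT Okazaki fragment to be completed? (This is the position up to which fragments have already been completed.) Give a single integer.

Answer: 18

Derivation:
Step 1: advance 8 -> fork_pos = 0 + 8 = 8. Reached multiple(s) of 6: 6 -> fragment 1 completed (1 total).
Step 2: advance 3 -> fork_pos = 8 + 3 = 11. Next multiple of 6 is 12 (not reached); still 1 fragment(s).
Step 3: advance 2 -> fork_pos = 11 + 2 = 13. Reached multiple(s) of 6: 12 -> fragment 2 completed (2 total).
Step 4: advance 2 -> fork_pos = 13 + 2 = 15. Next multiple of 6 is 18 (not reached); still 2 fragment(s).
Step 5: advance 5 -> fork_pos = 15 + 5 = 20. Reached multiple(s) of 6: 18 -> fragment 3 completed (3 total).
3 fragment(s) completed, covering template[0:18] (3 x 6 = 18). The next fragment, fragment 4, covers template[18:24], so it starts at position 18.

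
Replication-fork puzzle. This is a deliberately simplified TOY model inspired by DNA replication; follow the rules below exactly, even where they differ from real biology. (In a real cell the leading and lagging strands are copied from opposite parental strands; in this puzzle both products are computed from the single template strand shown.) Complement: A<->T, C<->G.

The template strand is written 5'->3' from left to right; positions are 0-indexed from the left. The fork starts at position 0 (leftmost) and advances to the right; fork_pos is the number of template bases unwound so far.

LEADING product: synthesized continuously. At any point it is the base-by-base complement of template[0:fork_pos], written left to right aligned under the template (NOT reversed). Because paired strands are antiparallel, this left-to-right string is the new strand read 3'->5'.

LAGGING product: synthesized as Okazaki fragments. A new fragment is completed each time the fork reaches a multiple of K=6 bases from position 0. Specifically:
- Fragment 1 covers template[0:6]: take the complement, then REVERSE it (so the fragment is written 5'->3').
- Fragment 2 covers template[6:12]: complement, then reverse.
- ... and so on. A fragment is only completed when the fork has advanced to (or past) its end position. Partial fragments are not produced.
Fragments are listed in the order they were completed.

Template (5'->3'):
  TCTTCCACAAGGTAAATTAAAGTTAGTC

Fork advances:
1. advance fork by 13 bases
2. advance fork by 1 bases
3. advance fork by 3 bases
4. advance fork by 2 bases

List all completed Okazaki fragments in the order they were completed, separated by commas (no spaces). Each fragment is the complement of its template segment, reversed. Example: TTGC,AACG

Answer: GGAAGA,CCTTGT,AATTTA

Derivation:
Step 1: advance 13 -> fork_pos = 0 + 13 = 13. Reached multiple(s) of 6: 6, 12 -> fragments 1-2 completed (2 total).
Step 2: advance 1 -> fork_pos = 13 + 1 = 14. Next multiple of 6 is 18 (not reached); still 2 fragment(s).
Step 3: advance 3 -> fork_pos = 14 + 3 = 17. Next multiple of 6 is 18 (not reached); still 2 fragment(s).
Step 4: advance 2 -> fork_pos = 17 + 2 = 19. Reached multiple(s) of 6: 18 -> fragment 3 completed (3 total).
Final fork_pos = 19, so 3 fragment(s) are complete. Build each: template segment -> complement -> reverse.
Fragment 1: template[0:6] = TCTTCC -> complement AGAAGG -> reversed GGAAGA
Fragment 2: template[6:12] = ACAAGG -> complement TGTTCC -> reversed CCTTGT
Fragment 3: template[12:18] = TAAATT -> complement ATTTAA -> reversed AATTTA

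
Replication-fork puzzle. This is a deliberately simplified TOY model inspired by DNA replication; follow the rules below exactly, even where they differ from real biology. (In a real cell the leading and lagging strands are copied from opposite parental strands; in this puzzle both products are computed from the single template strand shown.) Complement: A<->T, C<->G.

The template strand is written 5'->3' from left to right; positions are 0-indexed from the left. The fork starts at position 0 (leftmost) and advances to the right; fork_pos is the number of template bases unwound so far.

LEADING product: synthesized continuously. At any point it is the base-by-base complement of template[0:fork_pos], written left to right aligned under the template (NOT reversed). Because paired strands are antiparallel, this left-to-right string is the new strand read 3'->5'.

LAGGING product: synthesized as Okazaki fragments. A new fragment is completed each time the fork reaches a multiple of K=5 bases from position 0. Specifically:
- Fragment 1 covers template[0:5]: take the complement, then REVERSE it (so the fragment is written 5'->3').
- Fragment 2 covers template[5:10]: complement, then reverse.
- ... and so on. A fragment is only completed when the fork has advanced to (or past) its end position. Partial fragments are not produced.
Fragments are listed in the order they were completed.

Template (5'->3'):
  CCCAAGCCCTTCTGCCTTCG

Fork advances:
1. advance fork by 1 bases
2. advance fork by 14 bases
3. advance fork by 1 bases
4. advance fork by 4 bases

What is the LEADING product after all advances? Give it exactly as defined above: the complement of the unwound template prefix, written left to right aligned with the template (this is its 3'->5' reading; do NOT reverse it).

Answer: GGGTTCGGGAAGACGGAAGC

Derivation:
Step 1: advance 1 -> fork_pos = 0 + 1 = 1.
Step 2: advance 14 -> fork_pos = 1 + 14 = 15.
Step 3: advance 1 -> fork_pos = 15 + 1 = 16.
Step 4: advance 4 -> fork_pos = 16 + 4 = 20.
Unwound prefix: template[0:20] = CCCAAGCCCTTCTGCCTTCG
Complement it base by base (A<->T, C<->G), keeping left-to-right order:
  [0:5] CCCAA -> GGGTT
  [5:10] GCCCT -> CGGGA
  [10:15] TCTGC -> AGACG
  [15:20] CTTCG -> GAAGC
Concatenate: GGGTTCGGGAAGACGGAAGC (length 20; written aligned with the template, i.e. 3'->5').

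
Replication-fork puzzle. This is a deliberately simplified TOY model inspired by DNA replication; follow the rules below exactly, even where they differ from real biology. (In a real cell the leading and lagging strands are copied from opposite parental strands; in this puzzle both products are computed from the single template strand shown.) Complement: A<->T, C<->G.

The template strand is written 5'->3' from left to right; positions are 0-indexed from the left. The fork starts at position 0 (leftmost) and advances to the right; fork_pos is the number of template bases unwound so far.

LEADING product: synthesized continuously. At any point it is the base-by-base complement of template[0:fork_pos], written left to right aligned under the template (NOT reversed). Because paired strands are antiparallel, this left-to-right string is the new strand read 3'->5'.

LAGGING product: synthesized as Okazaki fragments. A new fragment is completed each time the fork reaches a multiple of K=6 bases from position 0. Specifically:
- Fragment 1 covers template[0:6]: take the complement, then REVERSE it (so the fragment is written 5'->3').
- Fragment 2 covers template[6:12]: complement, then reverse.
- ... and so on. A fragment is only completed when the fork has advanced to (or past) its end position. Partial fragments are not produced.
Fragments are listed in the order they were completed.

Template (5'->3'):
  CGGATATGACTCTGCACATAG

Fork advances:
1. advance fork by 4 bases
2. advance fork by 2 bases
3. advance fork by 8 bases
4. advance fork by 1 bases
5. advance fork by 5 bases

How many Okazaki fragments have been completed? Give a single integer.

Step 1: advance 4 -> fork_pos = 0 + 4 = 4. Next multiple of 6 is 6 (not reached); still 0 fragment(s).
Step 2: advance 2 -> fork_pos = 4 + 2 = 6. Reached multiple(s) of 6: 6 -> fragment 1 completed (1 total).
Step 3: advance 8 -> fork_pos = 6 + 8 = 14. Reached multiple(s) of 6: 12 -> fragment 2 completed (2 total).
Step 4: advance 1 -> fork_pos = 14 + 1 = 15. Next multiple of 6 is 18 (not reached); still 2 fragment(s).
Step 5: advance 5 -> fork_pos = 15 + 5 = 20. Reached multiple(s) of 6: 18 -> fragment 3 completed (3 total).
Check: final fork_pos = 20; the multiples of 6 that are <= 20 are 6..18 -> 20 // 6 = 3 completed fragment(s).

Answer: 3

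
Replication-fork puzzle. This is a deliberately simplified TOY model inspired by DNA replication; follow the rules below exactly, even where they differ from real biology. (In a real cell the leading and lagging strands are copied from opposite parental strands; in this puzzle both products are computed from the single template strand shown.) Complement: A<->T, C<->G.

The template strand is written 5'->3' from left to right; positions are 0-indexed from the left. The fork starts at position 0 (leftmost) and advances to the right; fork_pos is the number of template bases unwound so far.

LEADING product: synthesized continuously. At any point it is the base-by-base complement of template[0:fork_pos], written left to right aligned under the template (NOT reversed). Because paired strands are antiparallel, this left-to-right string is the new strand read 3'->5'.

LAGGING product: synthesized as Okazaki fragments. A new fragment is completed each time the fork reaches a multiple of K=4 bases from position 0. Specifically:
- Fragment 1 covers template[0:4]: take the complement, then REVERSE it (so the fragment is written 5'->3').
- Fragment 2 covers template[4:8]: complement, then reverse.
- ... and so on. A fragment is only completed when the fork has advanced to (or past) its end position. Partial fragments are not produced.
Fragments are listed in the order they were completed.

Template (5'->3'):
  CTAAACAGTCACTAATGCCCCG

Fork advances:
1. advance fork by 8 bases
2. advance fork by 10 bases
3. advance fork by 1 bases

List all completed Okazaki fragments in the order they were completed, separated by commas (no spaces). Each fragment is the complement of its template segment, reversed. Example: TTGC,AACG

Answer: TTAG,CTGT,GTGA,ATTA

Derivation:
Step 1: advance 8 -> fork_pos = 0 + 8 = 8. Reached multiple(s) of 4: 4, 8 -> fragments 1-2 completed (2 total).
Step 2: advance 10 -> fork_pos = 8 + 10 = 18. Reached multiple(s) of 4: 12, 16 -> fragments 3-4 completed (4 total).
Step 3: advance 1 -> fork_pos = 18 + 1 = 19. Next multiple of 4 is 20 (not reached); still 4 fragment(s).
Final fork_pos = 19, so 4 fragment(s) are complete. Build each: template segment -> complement -> reverse.
Fragment 1: template[0:4] = CTAA -> complement GATT -> reversed TTAG
Fragment 2: template[4:8] = ACAG -> complement TGTC -> reversed CTGT
Fragment 3: template[8:12] = TCAC -> complement AGTG -> reversed GTGA
Fragment 4: template[12:16] = TAAT -> complement ATTA -> reversed ATTA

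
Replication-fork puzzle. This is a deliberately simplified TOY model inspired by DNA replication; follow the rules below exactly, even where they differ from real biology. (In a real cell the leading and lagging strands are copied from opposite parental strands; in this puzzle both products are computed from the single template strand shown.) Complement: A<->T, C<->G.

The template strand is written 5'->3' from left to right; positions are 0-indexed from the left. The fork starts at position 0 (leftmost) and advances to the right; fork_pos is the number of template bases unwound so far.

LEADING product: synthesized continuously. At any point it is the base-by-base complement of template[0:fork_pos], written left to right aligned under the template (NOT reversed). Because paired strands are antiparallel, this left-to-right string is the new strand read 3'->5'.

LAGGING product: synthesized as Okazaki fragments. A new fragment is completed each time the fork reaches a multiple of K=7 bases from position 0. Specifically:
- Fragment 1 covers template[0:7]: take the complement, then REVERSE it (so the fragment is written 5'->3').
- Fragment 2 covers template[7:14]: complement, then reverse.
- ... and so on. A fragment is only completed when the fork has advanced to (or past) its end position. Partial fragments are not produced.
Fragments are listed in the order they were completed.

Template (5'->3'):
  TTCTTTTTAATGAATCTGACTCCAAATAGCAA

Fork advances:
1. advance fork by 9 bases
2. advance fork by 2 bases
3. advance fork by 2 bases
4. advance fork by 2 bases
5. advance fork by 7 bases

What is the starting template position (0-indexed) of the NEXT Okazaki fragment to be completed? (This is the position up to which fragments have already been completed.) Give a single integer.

Step 1: advance 9 -> fork_pos = 0 + 9 = 9. Reached multiple(s) of 7: 7 -> fragment 1 completed (1 total).
Step 2: advance 2 -> fork_pos = 9 + 2 = 11. Next multiple of 7 is 14 (not reached); still 1 fragment(s).
Step 3: advance 2 -> fork_pos = 11 + 2 = 13. Next multiple of 7 is 14 (not reached); still 1 fragment(s).
Step 4: advance 2 -> fork_pos = 13 + 2 = 15. Reached multiple(s) of 7: 14 -> fragment 2 completed (2 total).
Step 5: advance 7 -> fork_pos = 15 + 7 = 22. Reached multiple(s) of 7: 21 -> fragment 3 completed (3 total).
3 fragment(s) completed, covering template[0:21] (3 x 7 = 21). The next fragment, fragment 4, covers template[21:28], so it starts at position 21.

Answer: 21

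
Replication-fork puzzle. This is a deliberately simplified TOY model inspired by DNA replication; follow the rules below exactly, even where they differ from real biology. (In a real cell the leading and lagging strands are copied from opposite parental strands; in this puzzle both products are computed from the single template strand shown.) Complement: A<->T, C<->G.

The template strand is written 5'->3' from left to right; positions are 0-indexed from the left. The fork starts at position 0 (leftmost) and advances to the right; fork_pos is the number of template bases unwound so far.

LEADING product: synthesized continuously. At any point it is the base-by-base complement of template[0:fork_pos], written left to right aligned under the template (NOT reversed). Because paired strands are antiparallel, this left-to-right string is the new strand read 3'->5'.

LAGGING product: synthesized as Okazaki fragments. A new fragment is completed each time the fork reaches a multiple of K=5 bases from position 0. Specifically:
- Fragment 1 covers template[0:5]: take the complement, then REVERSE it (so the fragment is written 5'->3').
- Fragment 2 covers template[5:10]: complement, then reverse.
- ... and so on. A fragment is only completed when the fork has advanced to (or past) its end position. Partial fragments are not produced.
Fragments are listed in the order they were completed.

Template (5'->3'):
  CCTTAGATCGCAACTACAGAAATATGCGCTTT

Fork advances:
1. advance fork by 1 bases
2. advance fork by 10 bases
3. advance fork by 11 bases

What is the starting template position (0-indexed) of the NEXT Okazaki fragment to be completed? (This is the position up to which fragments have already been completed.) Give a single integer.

Answer: 20

Derivation:
Step 1: advance 1 -> fork_pos = 0 + 1 = 1. Next multiple of 5 is 5 (not reached); still 0 fragment(s).
Step 2: advance 10 -> fork_pos = 1 + 10 = 11. Reached multiple(s) of 5: 5, 10 -> fragments 1-2 completed (2 total).
Step 3: advance 11 -> fork_pos = 11 + 11 = 22. Reached multiple(s) of 5: 15, 20 -> fragments 3-4 completed (4 total).
4 fragment(s) completed, covering template[0:20] (4 x 5 = 20). The next fragment, fragment 5, covers template[20:25], so it starts at position 20.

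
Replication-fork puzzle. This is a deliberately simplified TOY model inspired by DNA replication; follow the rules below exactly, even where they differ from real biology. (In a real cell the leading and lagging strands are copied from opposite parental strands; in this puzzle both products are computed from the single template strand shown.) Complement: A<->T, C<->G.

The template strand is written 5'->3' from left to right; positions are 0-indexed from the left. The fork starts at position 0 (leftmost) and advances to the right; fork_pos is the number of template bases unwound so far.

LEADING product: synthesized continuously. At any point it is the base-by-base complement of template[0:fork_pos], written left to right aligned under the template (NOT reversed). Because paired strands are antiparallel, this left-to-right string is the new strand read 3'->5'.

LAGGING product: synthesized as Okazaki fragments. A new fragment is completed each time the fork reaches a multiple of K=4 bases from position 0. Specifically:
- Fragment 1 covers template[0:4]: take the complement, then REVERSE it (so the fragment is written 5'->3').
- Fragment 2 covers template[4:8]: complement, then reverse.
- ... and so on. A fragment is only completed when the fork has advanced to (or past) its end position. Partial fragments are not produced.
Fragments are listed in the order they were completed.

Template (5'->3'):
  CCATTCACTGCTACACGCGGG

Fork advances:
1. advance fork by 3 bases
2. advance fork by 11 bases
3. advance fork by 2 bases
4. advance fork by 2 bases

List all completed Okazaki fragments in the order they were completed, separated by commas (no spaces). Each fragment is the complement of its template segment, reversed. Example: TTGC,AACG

Step 1: advance 3 -> fork_pos = 0 + 3 = 3. Next multiple of 4 is 4 (not reached); still 0 fragment(s).
Step 2: advance 11 -> fork_pos = 3 + 11 = 14. Reached multiple(s) of 4: 4, 8, 12 -> fragments 1-3 completed (3 total).
Step 3: advance 2 -> fork_pos = 14 + 2 = 16. Reached multiple(s) of 4: 16 -> fragment 4 completed (4 total).
Step 4: advance 2 -> fork_pos = 16 + 2 = 18. Next multiple of 4 is 20 (not reached); still 4 fragment(s).
Final fork_pos = 18, so 4 fragment(s) are complete. Build each: template segment -> complement -> reverse.
Fragment 1: template[0:4] = CCAT -> complement GGTA -> reversed ATGG
Fragment 2: template[4:8] = TCAC -> complement AGTG -> reversed GTGA
Fragment 3: template[8:12] = TGCT -> complement ACGA -> reversed AGCA
Fragment 4: template[12:16] = ACAC -> complement TGTG -> reversed GTGT

Answer: ATGG,GTGA,AGCA,GTGT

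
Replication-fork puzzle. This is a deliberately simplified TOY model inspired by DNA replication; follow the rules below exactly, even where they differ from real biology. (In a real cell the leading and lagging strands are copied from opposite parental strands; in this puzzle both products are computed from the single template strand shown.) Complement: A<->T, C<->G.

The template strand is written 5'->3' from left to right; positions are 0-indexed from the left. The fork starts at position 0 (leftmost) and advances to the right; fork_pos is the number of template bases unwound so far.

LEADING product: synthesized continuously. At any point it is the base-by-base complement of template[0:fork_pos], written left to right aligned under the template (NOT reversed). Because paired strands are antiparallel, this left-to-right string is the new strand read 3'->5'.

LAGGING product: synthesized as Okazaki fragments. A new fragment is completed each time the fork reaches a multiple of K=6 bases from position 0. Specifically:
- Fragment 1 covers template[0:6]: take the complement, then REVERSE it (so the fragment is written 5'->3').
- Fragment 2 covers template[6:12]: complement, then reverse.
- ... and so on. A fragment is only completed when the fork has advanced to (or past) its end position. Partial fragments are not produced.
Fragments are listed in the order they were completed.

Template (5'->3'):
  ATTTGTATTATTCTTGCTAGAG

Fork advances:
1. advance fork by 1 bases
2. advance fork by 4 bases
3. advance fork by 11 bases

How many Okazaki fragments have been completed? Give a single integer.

Answer: 2

Derivation:
Step 1: advance 1 -> fork_pos = 0 + 1 = 1. Next multiple of 6 is 6 (not reached); still 0 fragment(s).
Step 2: advance 4 -> fork_pos = 1 + 4 = 5. Next multiple of 6 is 6 (not reached); still 0 fragment(s).
Step 3: advance 11 -> fork_pos = 5 + 11 = 16. Reached multiple(s) of 6: 6, 12 -> fragments 1-2 completed (2 total).
Check: final fork_pos = 16; the multiples of 6 that are <= 16 are 6..12 -> 16 // 6 = 2 completed fragment(s).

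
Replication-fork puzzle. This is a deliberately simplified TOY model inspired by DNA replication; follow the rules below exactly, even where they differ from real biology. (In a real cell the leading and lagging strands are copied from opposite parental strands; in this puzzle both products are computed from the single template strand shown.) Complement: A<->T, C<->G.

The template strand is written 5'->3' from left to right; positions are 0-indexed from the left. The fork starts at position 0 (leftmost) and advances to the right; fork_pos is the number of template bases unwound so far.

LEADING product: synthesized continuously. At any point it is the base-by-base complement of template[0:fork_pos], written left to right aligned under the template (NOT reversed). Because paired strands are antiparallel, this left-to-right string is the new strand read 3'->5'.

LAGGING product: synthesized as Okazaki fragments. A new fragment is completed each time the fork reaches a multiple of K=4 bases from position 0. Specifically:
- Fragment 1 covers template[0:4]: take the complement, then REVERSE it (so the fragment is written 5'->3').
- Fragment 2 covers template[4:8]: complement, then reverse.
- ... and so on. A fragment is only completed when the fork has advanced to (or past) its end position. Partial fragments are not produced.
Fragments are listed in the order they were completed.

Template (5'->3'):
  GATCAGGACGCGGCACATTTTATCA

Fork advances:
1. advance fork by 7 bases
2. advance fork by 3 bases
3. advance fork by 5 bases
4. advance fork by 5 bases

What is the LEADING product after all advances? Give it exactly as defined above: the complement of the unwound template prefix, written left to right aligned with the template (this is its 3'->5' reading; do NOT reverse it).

Answer: CTAGTCCTGCGCCGTGTAAA

Derivation:
Step 1: advance 7 -> fork_pos = 0 + 7 = 7.
Step 2: advance 3 -> fork_pos = 7 + 3 = 10.
Step 3: advance 5 -> fork_pos = 10 + 5 = 15.
Step 4: advance 5 -> fork_pos = 15 + 5 = 20.
Unwound prefix: template[0:20] = GATCAGGACGCGGCACATTT
Complement it base by base (A<->T, C<->G), keeping left-to-right order:
  [0:5] GATCA -> CTAGT
  [5:10] GGACG -> CCTGC
  [10:15] CGGCA -> GCCGT
  [15:20] CATTT -> GTAAA
Concatenate: CTAGTCCTGCGCCGTGTAAA (length 20; written aligned with the template, i.e. 3'->5').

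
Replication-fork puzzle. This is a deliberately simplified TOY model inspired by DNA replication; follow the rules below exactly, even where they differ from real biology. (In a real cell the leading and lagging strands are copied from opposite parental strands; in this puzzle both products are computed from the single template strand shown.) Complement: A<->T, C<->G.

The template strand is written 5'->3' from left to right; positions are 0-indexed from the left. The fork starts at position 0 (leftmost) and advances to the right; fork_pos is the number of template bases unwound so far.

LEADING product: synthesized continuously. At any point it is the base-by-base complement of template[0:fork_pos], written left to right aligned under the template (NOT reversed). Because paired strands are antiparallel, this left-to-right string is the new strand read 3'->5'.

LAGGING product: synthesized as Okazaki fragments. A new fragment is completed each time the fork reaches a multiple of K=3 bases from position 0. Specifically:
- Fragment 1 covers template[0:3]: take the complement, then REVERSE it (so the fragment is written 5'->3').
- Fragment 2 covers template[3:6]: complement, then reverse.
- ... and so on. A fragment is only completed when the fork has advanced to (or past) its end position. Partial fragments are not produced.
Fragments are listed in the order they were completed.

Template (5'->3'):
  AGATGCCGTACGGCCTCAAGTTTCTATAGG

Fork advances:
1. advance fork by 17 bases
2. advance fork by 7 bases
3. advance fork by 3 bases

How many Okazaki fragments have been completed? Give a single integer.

Step 1: advance 17 -> fork_pos = 0 + 17 = 17. Reached multiple(s) of 3: 3, 6, 9, 12, 15 -> fragments 1-5 completed (5 total).
Step 2: advance 7 -> fork_pos = 17 + 7 = 24. Reached multiple(s) of 3: 18, 21, 24 -> fragments 6-8 completed (8 total).
Step 3: advance 3 -> fork_pos = 24 + 3 = 27. Reached multiple(s) of 3: 27 -> fragment 9 completed (9 total).
Check: final fork_pos = 27; the multiples of 3 that are <= 27 are 3..27 -> 27 // 3 = 9 completed fragment(s).

Answer: 9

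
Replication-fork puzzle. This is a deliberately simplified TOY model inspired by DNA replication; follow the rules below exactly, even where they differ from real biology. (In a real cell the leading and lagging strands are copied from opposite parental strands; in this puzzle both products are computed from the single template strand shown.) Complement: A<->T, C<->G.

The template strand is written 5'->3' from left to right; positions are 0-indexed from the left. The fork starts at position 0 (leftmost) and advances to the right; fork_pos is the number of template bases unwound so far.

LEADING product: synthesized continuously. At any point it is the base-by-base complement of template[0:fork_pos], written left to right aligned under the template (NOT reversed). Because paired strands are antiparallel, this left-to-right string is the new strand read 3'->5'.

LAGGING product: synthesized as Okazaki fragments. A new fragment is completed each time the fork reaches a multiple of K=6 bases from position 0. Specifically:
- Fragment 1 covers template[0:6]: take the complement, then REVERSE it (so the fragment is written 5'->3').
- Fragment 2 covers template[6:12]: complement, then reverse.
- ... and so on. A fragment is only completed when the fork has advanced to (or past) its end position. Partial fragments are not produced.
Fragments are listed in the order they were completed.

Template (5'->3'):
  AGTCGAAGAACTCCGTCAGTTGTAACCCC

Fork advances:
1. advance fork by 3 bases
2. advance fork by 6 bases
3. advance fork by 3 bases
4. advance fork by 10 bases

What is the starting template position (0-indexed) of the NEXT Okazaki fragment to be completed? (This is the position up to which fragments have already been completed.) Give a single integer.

Step 1: advance 3 -> fork_pos = 0 + 3 = 3. Next multiple of 6 is 6 (not reached); still 0 fragment(s).
Step 2: advance 6 -> fork_pos = 3 + 6 = 9. Reached multiple(s) of 6: 6 -> fragment 1 completed (1 total).
Step 3: advance 3 -> fork_pos = 9 + 3 = 12. Reached multiple(s) of 6: 12 -> fragment 2 completed (2 total).
Step 4: advance 10 -> fork_pos = 12 + 10 = 22. Reached multiple(s) of 6: 18 -> fragment 3 completed (3 total).
3 fragment(s) completed, covering template[0:18] (3 x 6 = 18). The next fragment, fragment 4, covers template[18:24], so it starts at position 18.

Answer: 18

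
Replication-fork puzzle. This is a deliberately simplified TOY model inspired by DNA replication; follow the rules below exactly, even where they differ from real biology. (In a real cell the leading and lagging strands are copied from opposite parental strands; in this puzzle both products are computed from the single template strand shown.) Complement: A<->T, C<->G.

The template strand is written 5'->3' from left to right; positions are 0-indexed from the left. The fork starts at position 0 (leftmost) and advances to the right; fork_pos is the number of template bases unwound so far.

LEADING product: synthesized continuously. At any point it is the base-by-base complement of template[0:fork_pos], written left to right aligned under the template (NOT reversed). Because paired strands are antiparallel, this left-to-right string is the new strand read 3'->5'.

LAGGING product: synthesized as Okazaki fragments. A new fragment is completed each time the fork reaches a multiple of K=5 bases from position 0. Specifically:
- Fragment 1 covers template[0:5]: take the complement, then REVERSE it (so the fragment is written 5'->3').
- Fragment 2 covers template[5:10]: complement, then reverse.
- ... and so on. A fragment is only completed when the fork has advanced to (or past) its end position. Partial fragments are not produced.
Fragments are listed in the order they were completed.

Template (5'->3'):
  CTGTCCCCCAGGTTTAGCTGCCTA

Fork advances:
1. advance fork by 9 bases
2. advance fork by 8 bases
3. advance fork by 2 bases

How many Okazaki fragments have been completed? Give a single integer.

Answer: 3

Derivation:
Step 1: advance 9 -> fork_pos = 0 + 9 = 9. Reached multiple(s) of 5: 5 -> fragment 1 completed (1 total).
Step 2: advance 8 -> fork_pos = 9 + 8 = 17. Reached multiple(s) of 5: 10, 15 -> fragments 2-3 completed (3 total).
Step 3: advance 2 -> fork_pos = 17 + 2 = 19. Next multiple of 5 is 20 (not reached); still 3 fragment(s).
Check: final fork_pos = 19; the multiples of 5 that are <= 19 are 5..15 -> 19 // 5 = 3 completed fragment(s).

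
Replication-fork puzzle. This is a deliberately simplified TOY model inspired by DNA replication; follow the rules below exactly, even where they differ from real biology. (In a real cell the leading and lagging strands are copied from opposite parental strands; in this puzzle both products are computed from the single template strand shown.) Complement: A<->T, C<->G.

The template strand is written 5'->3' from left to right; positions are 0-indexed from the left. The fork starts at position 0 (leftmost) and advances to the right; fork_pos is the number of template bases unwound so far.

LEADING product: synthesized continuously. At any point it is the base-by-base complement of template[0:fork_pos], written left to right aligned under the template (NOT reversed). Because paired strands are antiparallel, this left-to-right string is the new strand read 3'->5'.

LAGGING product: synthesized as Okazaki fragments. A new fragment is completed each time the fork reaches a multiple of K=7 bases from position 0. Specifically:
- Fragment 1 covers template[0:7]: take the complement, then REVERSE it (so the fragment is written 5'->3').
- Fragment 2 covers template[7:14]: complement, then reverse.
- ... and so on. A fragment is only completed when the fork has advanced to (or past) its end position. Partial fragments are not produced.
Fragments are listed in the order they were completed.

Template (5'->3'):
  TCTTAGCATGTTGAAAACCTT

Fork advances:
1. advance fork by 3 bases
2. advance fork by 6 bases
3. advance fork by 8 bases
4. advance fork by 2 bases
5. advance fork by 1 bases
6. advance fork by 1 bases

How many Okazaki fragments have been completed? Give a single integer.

Step 1: advance 3 -> fork_pos = 0 + 3 = 3. Next multiple of 7 is 7 (not reached); still 0 fragment(s).
Step 2: advance 6 -> fork_pos = 3 + 6 = 9. Reached multiple(s) of 7: 7 -> fragment 1 completed (1 total).
Step 3: advance 8 -> fork_pos = 9 + 8 = 17. Reached multiple(s) of 7: 14 -> fragment 2 completed (2 total).
Step 4: advance 2 -> fork_pos = 17 + 2 = 19. Next multiple of 7 is 21 (not reached); still 2 fragment(s).
Step 5: advance 1 -> fork_pos = 19 + 1 = 20. Next multiple of 7 is 21 (not reached); still 2 fragment(s).
Step 6: advance 1 -> fork_pos = 20 + 1 = 21. Reached multiple(s) of 7: 21 -> fragment 3 completed (3 total).
Check: final fork_pos = 21; the multiples of 7 that are <= 21 are 7..21 -> 21 // 7 = 3 completed fragment(s).

Answer: 3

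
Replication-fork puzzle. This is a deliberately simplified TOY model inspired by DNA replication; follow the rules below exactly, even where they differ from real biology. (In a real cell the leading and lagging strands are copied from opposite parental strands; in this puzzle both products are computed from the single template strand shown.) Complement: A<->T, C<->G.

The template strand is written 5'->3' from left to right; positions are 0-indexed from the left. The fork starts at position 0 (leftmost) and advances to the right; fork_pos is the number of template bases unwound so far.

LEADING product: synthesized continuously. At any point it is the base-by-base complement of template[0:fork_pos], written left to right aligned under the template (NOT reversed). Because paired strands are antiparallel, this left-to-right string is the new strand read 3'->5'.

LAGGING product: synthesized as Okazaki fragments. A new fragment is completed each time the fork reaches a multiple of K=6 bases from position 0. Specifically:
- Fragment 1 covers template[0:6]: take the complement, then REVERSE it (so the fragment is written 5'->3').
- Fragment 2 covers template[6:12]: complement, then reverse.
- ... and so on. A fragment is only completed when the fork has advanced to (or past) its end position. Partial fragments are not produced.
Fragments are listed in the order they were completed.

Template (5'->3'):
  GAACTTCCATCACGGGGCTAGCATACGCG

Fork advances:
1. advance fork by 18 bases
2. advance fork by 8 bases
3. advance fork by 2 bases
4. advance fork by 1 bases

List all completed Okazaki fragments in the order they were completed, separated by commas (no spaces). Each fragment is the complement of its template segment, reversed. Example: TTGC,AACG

Step 1: advance 18 -> fork_pos = 0 + 18 = 18. Reached multiple(s) of 6: 6, 12, 18 -> fragments 1-3 completed (3 total).
Step 2: advance 8 -> fork_pos = 18 + 8 = 26. Reached multiple(s) of 6: 24 -> fragment 4 completed (4 total).
Step 3: advance 2 -> fork_pos = 26 + 2 = 28. Next multiple of 6 is 30 (not reached); still 4 fragment(s).
Step 4: advance 1 -> fork_pos = 28 + 1 = 29. Next multiple of 6 is 30 (not reached); still 4 fragment(s).
Final fork_pos = 29, so 4 fragment(s) are complete. Build each: template segment -> complement -> reverse.
Fragment 1: template[0:6] = GAACTT -> complement CTTGAA -> reversed AAGTTC
Fragment 2: template[6:12] = CCATCA -> complement GGTAGT -> reversed TGATGG
Fragment 3: template[12:18] = CGGGGC -> complement GCCCCG -> reversed GCCCCG
Fragment 4: template[18:24] = TAGCAT -> complement ATCGTA -> reversed ATGCTA

Answer: AAGTTC,TGATGG,GCCCCG,ATGCTA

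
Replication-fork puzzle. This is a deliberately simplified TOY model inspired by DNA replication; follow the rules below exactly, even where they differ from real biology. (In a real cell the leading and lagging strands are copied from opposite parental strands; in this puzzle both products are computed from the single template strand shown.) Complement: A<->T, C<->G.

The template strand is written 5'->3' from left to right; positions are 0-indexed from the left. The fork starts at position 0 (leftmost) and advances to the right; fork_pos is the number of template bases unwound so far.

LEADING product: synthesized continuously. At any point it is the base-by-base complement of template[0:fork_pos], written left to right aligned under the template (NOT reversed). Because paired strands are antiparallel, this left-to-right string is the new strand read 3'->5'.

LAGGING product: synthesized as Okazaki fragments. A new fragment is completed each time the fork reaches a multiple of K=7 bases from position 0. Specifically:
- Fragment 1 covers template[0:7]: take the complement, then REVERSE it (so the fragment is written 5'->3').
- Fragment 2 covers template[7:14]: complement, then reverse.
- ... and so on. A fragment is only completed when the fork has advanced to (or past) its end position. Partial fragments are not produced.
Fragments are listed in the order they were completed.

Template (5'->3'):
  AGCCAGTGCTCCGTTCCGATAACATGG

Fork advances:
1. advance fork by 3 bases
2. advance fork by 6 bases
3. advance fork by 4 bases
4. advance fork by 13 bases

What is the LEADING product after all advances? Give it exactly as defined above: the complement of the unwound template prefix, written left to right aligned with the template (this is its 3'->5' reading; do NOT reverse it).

Step 1: advance 3 -> fork_pos = 0 + 3 = 3.
Step 2: advance 6 -> fork_pos = 3 + 6 = 9.
Step 3: advance 4 -> fork_pos = 9 + 4 = 13.
Step 4: advance 13 -> fork_pos = 13 + 13 = 26.
Unwound prefix: template[0:26] = AGCCAGTGCTCCGTTCCGATAACATG
Complement it base by base (A<->T, C<->G), keeping left-to-right order:
  [0:5] AGCCA -> TCGGT
  [5:10] GTGCT -> CACGA
  [10:15] CCGTT -> GGCAA
  [15:20] CCGAT -> GGCTA
  [20:25] AACAT -> TTGTA
  [25:26] G -> C
Concatenate: TCGGTCACGAGGCAAGGCTATTGTAC (length 26; written aligned with the template, i.e. 3'->5').

Answer: TCGGTCACGAGGCAAGGCTATTGTAC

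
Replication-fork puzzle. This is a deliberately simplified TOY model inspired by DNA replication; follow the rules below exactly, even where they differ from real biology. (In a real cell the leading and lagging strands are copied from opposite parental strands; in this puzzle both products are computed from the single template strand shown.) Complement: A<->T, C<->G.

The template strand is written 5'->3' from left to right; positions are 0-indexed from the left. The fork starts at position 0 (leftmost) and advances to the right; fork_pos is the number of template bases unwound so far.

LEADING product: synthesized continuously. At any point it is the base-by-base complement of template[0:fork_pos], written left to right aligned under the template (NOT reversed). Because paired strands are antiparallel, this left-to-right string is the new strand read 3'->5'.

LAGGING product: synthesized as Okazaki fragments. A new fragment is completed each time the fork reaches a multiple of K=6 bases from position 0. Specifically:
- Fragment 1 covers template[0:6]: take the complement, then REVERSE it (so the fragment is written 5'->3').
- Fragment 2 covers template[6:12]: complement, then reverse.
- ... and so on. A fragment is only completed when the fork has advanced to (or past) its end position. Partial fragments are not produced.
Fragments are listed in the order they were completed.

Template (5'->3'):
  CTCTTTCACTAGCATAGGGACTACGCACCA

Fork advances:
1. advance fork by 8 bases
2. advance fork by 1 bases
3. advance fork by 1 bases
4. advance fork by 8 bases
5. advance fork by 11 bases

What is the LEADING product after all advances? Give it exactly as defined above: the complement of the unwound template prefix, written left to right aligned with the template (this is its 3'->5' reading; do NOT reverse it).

Step 1: advance 8 -> fork_pos = 0 + 8 = 8.
Step 2: advance 1 -> fork_pos = 8 + 1 = 9.
Step 3: advance 1 -> fork_pos = 9 + 1 = 10.
Step 4: advance 8 -> fork_pos = 10 + 8 = 18.
Step 5: advance 11 -> fork_pos = 18 + 11 = 29.
Unwound prefix: template[0:29] = CTCTTTCACTAGCATAGGGACTACGCACC
Complement it base by base (A<->T, C<->G), keeping left-to-right order:
  [0:5] CTCTT -> GAGAA
  [5:10] TCACT -> AGTGA
  [10:15] AGCAT -> TCGTA
  [15:20] AGGGA -> TCCCT
  [20:25] CTACG -> GATGC
  [25:29] CACC -> GTGG
Concatenate: GAGAAAGTGATCGTATCCCTGATGCGTGG (length 29; written aligned with the template, i.e. 3'->5').

Answer: GAGAAAGTGATCGTATCCCTGATGCGTGG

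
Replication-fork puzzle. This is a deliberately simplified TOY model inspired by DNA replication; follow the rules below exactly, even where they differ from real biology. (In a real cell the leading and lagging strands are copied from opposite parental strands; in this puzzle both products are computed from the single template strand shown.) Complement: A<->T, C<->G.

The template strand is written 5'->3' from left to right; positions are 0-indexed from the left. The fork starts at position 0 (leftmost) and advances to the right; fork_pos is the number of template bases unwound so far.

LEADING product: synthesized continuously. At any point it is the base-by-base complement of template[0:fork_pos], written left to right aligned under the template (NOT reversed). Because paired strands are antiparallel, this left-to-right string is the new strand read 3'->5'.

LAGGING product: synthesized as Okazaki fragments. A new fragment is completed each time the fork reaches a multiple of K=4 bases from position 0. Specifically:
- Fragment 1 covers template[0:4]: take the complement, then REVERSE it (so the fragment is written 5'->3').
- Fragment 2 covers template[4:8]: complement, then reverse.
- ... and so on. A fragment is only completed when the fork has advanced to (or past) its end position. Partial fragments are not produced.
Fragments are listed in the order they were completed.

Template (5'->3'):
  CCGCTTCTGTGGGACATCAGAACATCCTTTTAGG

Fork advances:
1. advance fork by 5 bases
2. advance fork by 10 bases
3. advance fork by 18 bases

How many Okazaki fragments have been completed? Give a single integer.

Step 1: advance 5 -> fork_pos = 0 + 5 = 5. Reached multiple(s) of 4: 4 -> fragment 1 completed (1 total).
Step 2: advance 10 -> fork_pos = 5 + 10 = 15. Reached multiple(s) of 4: 8, 12 -> fragments 2-3 completed (3 total).
Step 3: advance 18 -> fork_pos = 15 + 18 = 33. Reached multiple(s) of 4: 16, 20, 24, 28, 32 -> fragments 4-8 completed (8 total).
Check: final fork_pos = 33; the multiples of 4 that are <= 33 are 4..32 -> 33 // 4 = 8 completed fragment(s).

Answer: 8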